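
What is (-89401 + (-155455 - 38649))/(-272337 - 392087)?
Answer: 283505/664424 ≈ 0.42669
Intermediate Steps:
(-89401 + (-155455 - 38649))/(-272337 - 392087) = (-89401 - 194104)/(-664424) = -283505*(-1/664424) = 283505/664424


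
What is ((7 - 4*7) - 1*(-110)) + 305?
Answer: 394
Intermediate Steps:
((7 - 4*7) - 1*(-110)) + 305 = ((7 - 28) + 110) + 305 = (-21 + 110) + 305 = 89 + 305 = 394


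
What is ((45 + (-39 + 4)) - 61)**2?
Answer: 2601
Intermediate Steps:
((45 + (-39 + 4)) - 61)**2 = ((45 - 35) - 61)**2 = (10 - 61)**2 = (-51)**2 = 2601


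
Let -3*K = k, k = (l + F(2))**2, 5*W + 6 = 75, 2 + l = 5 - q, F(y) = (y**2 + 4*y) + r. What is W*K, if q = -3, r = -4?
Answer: -4508/5 ≈ -901.60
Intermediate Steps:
F(y) = -4 + y**2 + 4*y (F(y) = (y**2 + 4*y) - 4 = -4 + y**2 + 4*y)
l = 6 (l = -2 + (5 - 1*(-3)) = -2 + (5 + 3) = -2 + 8 = 6)
W = 69/5 (W = -6/5 + (1/5)*75 = -6/5 + 15 = 69/5 ≈ 13.800)
k = 196 (k = (6 + (-4 + 2**2 + 4*2))**2 = (6 + (-4 + 4 + 8))**2 = (6 + 8)**2 = 14**2 = 196)
K = -196/3 (K = -1/3*196 = -196/3 ≈ -65.333)
W*K = (69/5)*(-196/3) = -4508/5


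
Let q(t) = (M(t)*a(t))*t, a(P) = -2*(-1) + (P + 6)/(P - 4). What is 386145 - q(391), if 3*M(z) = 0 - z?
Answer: 627337996/1161 ≈ 5.4034e+5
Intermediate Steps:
a(P) = 2 + (6 + P)/(-4 + P)
M(z) = -z/3 (M(z) = (0 - z)/3 = (-z)/3 = -z/3)
q(t) = -t**2*(-2 + 3*t)/(3*(-4 + t)) (q(t) = ((-t/3)*((-2 + 3*t)/(-4 + t)))*t = (-t*(-2 + 3*t)/(3*(-4 + t)))*t = -t**2*(-2 + 3*t)/(3*(-4 + t)))
386145 - q(391) = 386145 - 391**2*(2/3 - 1*391)/(-4 + 391) = 386145 - 152881*(2/3 - 391)/387 = 386145 - 152881*(-1171)/(387*3) = 386145 - 1*(-179023651/1161) = 386145 + 179023651/1161 = 627337996/1161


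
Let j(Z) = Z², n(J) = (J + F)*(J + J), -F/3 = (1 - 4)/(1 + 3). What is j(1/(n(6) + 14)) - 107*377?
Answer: -515088690/12769 ≈ -40339.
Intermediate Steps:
F = 9/4 (F = -3*(1 - 4)/(1 + 3) = -(-9)/4 = -3*(-¾) = 9/4 ≈ 2.2500)
n(J) = 2*J*(9/4 + J) (n(J) = (J + 9/4)*(J + J) = (9/4 + J)*(2*J) = 2*J*(9/4 + J))
j(1/(n(6) + 14)) - 107*377 = (1/((½)*6*(9 + 4*6) + 14))² - 107*377 = (1/((½)*6*(9 + 24) + 14))² - 40339 = (1/((½)*6*33 + 14))² - 40339 = (1/(99 + 14))² - 40339 = (1/113)² - 40339 = 1/12769 - 40339 = -515088690/12769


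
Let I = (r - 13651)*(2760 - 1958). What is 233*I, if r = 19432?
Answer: 1080272346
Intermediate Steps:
I = 4636362 (I = (19432 - 13651)*(2760 - 1958) = 5781*802 = 4636362)
233*I = 233*4636362 = 1080272346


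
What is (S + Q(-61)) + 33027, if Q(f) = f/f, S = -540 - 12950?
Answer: 19538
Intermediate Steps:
S = -13490
Q(f) = 1
(S + Q(-61)) + 33027 = (-13490 + 1) + 33027 = -13489 + 33027 = 19538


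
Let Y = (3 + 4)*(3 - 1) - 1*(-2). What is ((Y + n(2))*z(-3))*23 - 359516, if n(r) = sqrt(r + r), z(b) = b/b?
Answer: -359102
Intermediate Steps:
z(b) = 1
n(r) = sqrt(2)*sqrt(r) (n(r) = sqrt(2*r) = sqrt(2)*sqrt(r))
Y = 16 (Y = 7*2 + 2 = 14 + 2 = 16)
((Y + n(2))*z(-3))*23 - 359516 = ((16 + sqrt(2)*sqrt(2))*1)*23 - 359516 = ((16 + 2)*1)*23 - 359516 = (18*1)*23 - 359516 = 18*23 - 359516 = 414 - 359516 = -359102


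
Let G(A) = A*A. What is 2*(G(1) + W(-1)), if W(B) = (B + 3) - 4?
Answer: -2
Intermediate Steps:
G(A) = A²
W(B) = -1 + B (W(B) = (3 + B) - 4 = -1 + B)
2*(G(1) + W(-1)) = 2*(1² + (-1 - 1)) = 2*(1 - 2) = 2*(-1) = -2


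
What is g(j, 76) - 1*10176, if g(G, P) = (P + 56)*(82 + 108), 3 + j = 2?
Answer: 14904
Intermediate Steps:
j = -1 (j = -3 + 2 = -1)
g(G, P) = 10640 + 190*P (g(G, P) = (56 + P)*190 = 10640 + 190*P)
g(j, 76) - 1*10176 = (10640 + 190*76) - 1*10176 = (10640 + 14440) - 10176 = 25080 - 10176 = 14904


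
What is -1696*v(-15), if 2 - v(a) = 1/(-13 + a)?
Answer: -24168/7 ≈ -3452.6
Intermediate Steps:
v(a) = 2 - 1/(-13 + a)
-1696*v(-15) = -1696*(-27 + 2*(-15))/(-13 - 15) = -1696*(-27 - 30)/(-28) = -(-424)*(-57)/7 = -1696*57/28 = -24168/7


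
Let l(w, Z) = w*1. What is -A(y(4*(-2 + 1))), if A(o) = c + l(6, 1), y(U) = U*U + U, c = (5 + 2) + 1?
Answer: -14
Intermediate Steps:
l(w, Z) = w
c = 8 (c = 7 + 1 = 8)
y(U) = U + U² (y(U) = U² + U = U + U²)
A(o) = 14 (A(o) = 8 + 6 = 14)
-A(y(4*(-2 + 1))) = -1*14 = -14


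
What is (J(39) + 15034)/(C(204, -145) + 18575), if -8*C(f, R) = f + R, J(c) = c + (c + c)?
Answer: 121208/148541 ≈ 0.81599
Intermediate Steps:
J(c) = 3*c (J(c) = c + 2*c = 3*c)
C(f, R) = -R/8 - f/8 (C(f, R) = -(f + R)/8 = -(R + f)/8 = -R/8 - f/8)
(J(39) + 15034)/(C(204, -145) + 18575) = (3*39 + 15034)/((-⅛*(-145) - ⅛*204) + 18575) = (117 + 15034)/((145/8 - 51/2) + 18575) = 15151/(-59/8 + 18575) = 15151/(148541/8) = 15151*(8/148541) = 121208/148541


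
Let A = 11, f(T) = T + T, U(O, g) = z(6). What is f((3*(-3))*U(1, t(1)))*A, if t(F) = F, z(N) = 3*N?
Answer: -3564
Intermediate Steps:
U(O, g) = 18 (U(O, g) = 3*6 = 18)
f(T) = 2*T
f((3*(-3))*U(1, t(1)))*A = (2*((3*(-3))*18))*11 = (2*(-9*18))*11 = (2*(-162))*11 = -324*11 = -3564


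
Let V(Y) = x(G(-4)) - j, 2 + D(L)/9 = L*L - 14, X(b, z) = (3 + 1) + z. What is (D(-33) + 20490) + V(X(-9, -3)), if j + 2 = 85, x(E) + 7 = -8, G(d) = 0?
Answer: 30049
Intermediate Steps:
x(E) = -15 (x(E) = -7 - 8 = -15)
X(b, z) = 4 + z
j = 83 (j = -2 + 85 = 83)
D(L) = -144 + 9*L² (D(L) = -18 + 9*(L*L - 14) = -18 + 9*(L² - 14) = -18 + 9*(-14 + L²) = -18 + (-126 + 9*L²) = -144 + 9*L²)
V(Y) = -98 (V(Y) = -15 - 1*83 = -15 - 83 = -98)
(D(-33) + 20490) + V(X(-9, -3)) = ((-144 + 9*(-33)²) + 20490) - 98 = ((-144 + 9*1089) + 20490) - 98 = ((-144 + 9801) + 20490) - 98 = (9657 + 20490) - 98 = 30147 - 98 = 30049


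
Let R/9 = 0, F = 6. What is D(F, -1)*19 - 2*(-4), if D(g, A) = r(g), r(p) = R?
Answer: 8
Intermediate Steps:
R = 0 (R = 9*0 = 0)
r(p) = 0
D(g, A) = 0
D(F, -1)*19 - 2*(-4) = 0*19 - 2*(-4) = 0 + 8 = 8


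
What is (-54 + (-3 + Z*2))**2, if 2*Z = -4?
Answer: 3721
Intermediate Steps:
Z = -2 (Z = (1/2)*(-4) = -2)
(-54 + (-3 + Z*2))**2 = (-54 + (-3 - 2*2))**2 = (-54 + (-3 - 4))**2 = (-54 - 7)**2 = (-61)**2 = 3721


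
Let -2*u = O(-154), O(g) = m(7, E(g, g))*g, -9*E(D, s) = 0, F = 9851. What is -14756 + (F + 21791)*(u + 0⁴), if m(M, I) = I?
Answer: -14756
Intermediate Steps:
E(D, s) = 0 (E(D, s) = -⅑*0 = 0)
O(g) = 0 (O(g) = 0*g = 0)
u = 0 (u = -½*0 = 0)
-14756 + (F + 21791)*(u + 0⁴) = -14756 + (9851 + 21791)*(0 + 0⁴) = -14756 + 31642*(0 + 0) = -14756 + 31642*0 = -14756 + 0 = -14756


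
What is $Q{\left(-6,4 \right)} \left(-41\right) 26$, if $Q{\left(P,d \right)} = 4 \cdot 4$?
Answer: $-17056$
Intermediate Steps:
$Q{\left(P,d \right)} = 16$
$Q{\left(-6,4 \right)} \left(-41\right) 26 = 16 \left(-41\right) 26 = \left(-656\right) 26 = -17056$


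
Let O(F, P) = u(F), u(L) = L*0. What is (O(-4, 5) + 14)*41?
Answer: 574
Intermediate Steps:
u(L) = 0
O(F, P) = 0
(O(-4, 5) + 14)*41 = (0 + 14)*41 = 14*41 = 574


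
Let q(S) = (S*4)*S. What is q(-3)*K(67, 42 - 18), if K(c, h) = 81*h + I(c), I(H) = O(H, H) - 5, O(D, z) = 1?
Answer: 69840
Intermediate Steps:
q(S) = 4*S**2 (q(S) = (4*S)*S = 4*S**2)
I(H) = -4 (I(H) = 1 - 5 = -4)
K(c, h) = -4 + 81*h (K(c, h) = 81*h - 4 = -4 + 81*h)
q(-3)*K(67, 42 - 18) = (4*(-3)**2)*(-4 + 81*(42 - 18)) = (4*9)*(-4 + 81*24) = 36*(-4 + 1944) = 36*1940 = 69840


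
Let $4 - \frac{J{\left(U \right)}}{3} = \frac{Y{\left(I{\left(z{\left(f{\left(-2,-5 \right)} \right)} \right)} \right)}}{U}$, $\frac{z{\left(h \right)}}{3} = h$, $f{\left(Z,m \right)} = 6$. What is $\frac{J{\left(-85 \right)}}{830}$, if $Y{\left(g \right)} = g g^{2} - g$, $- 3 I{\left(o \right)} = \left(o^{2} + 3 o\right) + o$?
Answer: $- \frac{3449244}{35275} \approx -97.781$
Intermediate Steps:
$z{\left(h \right)} = 3 h$
$I{\left(o \right)} = - \frac{4 o}{3} - \frac{o^{2}}{3}$ ($I{\left(o \right)} = - \frac{\left(o^{2} + 3 o\right) + o}{3} = - \frac{o^{2} + 4 o}{3} = - \frac{4 o}{3} - \frac{o^{2}}{3}$)
$Y{\left(g \right)} = g^{3} - g$
$J{\left(U \right)} = 12 + \frac{6899508}{U}$ ($J{\left(U \right)} = 12 - 3 \frac{\left(- \frac{3 \cdot 6 \left(4 + 3 \cdot 6\right)}{3}\right)^{3} - - \frac{3 \cdot 6 \left(4 + 3 \cdot 6\right)}{3}}{U} = 12 - 3 \frac{\left(\left(- \frac{1}{3}\right) 18 \left(4 + 18\right)\right)^{3} - \left(- \frac{1}{3}\right) 18 \left(4 + 18\right)}{U} = 12 - 3 \frac{\left(\left(- \frac{1}{3}\right) 18 \cdot 22\right)^{3} - \left(- \frac{1}{3}\right) 18 \cdot 22}{U} = 12 - 3 \frac{\left(-132\right)^{3} - -132}{U} = 12 - 3 \frac{-2299968 + 132}{U} = 12 - 3 \left(- \frac{2299836}{U}\right) = 12 + \frac{6899508}{U}$)
$\frac{J{\left(-85 \right)}}{830} = \frac{12 + \frac{6899508}{-85}}{830} = \left(12 + 6899508 \left(- \frac{1}{85}\right)\right) \frac{1}{830} = \left(12 - \frac{6899508}{85}\right) \frac{1}{830} = \left(- \frac{6898488}{85}\right) \frac{1}{830} = - \frac{3449244}{35275}$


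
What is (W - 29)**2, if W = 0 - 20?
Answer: 2401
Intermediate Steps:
W = -20
(W - 29)**2 = (-20 - 29)**2 = (-49)**2 = 2401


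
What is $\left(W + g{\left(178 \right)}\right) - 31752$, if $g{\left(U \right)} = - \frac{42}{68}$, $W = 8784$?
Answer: $- \frac{780933}{34} \approx -22969.0$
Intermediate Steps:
$g{\left(U \right)} = - \frac{21}{34}$ ($g{\left(U \right)} = \left(-42\right) \frac{1}{68} = - \frac{21}{34}$)
$\left(W + g{\left(178 \right)}\right) - 31752 = \left(8784 - \frac{21}{34}\right) - 31752 = \frac{298635}{34} - 31752 = - \frac{780933}{34}$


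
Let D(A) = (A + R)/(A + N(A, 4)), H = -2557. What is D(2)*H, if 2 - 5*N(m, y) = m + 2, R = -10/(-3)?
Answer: -25570/3 ≈ -8523.3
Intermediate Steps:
R = 10/3 (R = -10*(-⅓) = 10/3 ≈ 3.3333)
N(m, y) = -m/5 (N(m, y) = ⅖ - (m + 2)/5 = ⅖ - (2 + m)/5 = ⅖ + (-⅖ - m/5) = -m/5)
D(A) = 5*(10/3 + A)/(4*A) (D(A) = (A + 10/3)/(A - A/5) = (10/3 + A)/((4*A/5)) = (10/3 + A)*(5/(4*A)) = 5*(10/3 + A)/(4*A))
D(2)*H = ((5/12)*(10 + 3*2)/2)*(-2557) = ((5/12)*(½)*(10 + 6))*(-2557) = ((5/12)*(½)*16)*(-2557) = (10/3)*(-2557) = -25570/3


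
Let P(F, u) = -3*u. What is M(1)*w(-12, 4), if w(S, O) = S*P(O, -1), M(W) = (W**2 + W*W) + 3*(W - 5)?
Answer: 360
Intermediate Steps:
M(W) = -15 + 2*W**2 + 3*W (M(W) = (W**2 + W**2) + 3*(-5 + W) = 2*W**2 + (-15 + 3*W) = -15 + 2*W**2 + 3*W)
w(S, O) = 3*S (w(S, O) = S*(-3*(-1)) = S*3 = 3*S)
M(1)*w(-12, 4) = (-15 + 2*1**2 + 3*1)*(3*(-12)) = (-15 + 2*1 + 3)*(-36) = (-15 + 2 + 3)*(-36) = -10*(-36) = 360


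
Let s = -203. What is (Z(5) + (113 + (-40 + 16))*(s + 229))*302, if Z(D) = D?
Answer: 700338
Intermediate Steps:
(Z(5) + (113 + (-40 + 16))*(s + 229))*302 = (5 + (113 + (-40 + 16))*(-203 + 229))*302 = (5 + (113 - 24)*26)*302 = (5 + 89*26)*302 = (5 + 2314)*302 = 2319*302 = 700338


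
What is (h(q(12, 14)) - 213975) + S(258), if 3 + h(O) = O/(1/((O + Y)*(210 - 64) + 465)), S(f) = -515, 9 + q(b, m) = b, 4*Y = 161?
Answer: -388309/2 ≈ -1.9415e+5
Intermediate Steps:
Y = 161/4 (Y = (1/4)*161 = 161/4 ≈ 40.250)
q(b, m) = -9 + b
h(O) = -3 + O*(12683/2 + 146*O) (h(O) = -3 + O/(1/((O + 161/4)*(210 - 64) + 465)) = -3 + O/(1/((161/4 + O)*146 + 465)) = -3 + O/(1/((11753/2 + 146*O) + 465)) = -3 + O/(1/(12683/2 + 146*O)) = -3 + O*(12683/2 + 146*O))
(h(q(12, 14)) - 213975) + S(258) = ((-3 + 146*(-9 + 12)**2 + 12683*(-9 + 12)/2) - 213975) - 515 = ((-3 + 146*3**2 + (12683/2)*3) - 213975) - 515 = ((-3 + 146*9 + 38049/2) - 213975) - 515 = ((-3 + 1314 + 38049/2) - 213975) - 515 = (40671/2 - 213975) - 515 = -387279/2 - 515 = -388309/2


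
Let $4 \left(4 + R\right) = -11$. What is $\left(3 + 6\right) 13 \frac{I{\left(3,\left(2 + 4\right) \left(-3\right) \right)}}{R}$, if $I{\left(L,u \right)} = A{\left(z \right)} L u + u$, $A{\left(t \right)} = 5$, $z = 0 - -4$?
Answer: $4992$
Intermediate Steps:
$z = 4$ ($z = 0 + 4 = 4$)
$R = - \frac{27}{4}$ ($R = -4 + \frac{1}{4} \left(-11\right) = -4 - \frac{11}{4} = - \frac{27}{4} \approx -6.75$)
$I{\left(L,u \right)} = u + 5 L u$ ($I{\left(L,u \right)} = 5 L u + u = u + 5 L u$)
$\left(3 + 6\right) 13 \frac{I{\left(3,\left(2 + 4\right) \left(-3\right) \right)}}{R} = \left(3 + 6\right) 13 \frac{\left(2 + 4\right) \left(-3\right) \left(1 + 5 \cdot 3\right)}{- \frac{27}{4}} = 9 \cdot 13 \cdot 6 \left(-3\right) \left(1 + 15\right) \left(- \frac{4}{27}\right) = 117 \left(-18\right) 16 \left(- \frac{4}{27}\right) = 117 \left(\left(-288\right) \left(- \frac{4}{27}\right)\right) = 117 \cdot \frac{128}{3} = 4992$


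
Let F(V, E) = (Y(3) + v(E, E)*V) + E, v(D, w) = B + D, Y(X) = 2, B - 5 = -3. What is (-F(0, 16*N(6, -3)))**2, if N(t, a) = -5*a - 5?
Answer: 26244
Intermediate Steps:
B = 2 (B = 5 - 3 = 2)
N(t, a) = -5 - 5*a
v(D, w) = 2 + D
F(V, E) = 2 + E + V*(2 + E) (F(V, E) = (2 + (2 + E)*V) + E = (2 + V*(2 + E)) + E = 2 + E + V*(2 + E))
(-F(0, 16*N(6, -3)))**2 = (-(2 + 16*(-5 - 5*(-3)) + 0*(2 + 16*(-5 - 5*(-3)))))**2 = (-(2 + 16*(-5 + 15) + 0*(2 + 16*(-5 + 15))))**2 = (-(2 + 16*10 + 0*(2 + 16*10)))**2 = (-(2 + 160 + 0*(2 + 160)))**2 = (-(2 + 160 + 0*162))**2 = (-(2 + 160 + 0))**2 = (-1*162)**2 = (-162)**2 = 26244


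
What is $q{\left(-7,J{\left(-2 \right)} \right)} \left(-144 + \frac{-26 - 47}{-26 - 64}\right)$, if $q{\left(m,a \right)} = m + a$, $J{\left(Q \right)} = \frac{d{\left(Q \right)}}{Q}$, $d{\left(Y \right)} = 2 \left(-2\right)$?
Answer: $\frac{12887}{18} \approx 715.94$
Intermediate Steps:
$d{\left(Y \right)} = -4$
$J{\left(Q \right)} = - \frac{4}{Q}$
$q{\left(m,a \right)} = a + m$
$q{\left(-7,J{\left(-2 \right)} \right)} \left(-144 + \frac{-26 - 47}{-26 - 64}\right) = \left(- \frac{4}{-2} - 7\right) \left(-144 + \frac{-26 - 47}{-26 - 64}\right) = \left(\left(-4\right) \left(- \frac{1}{2}\right) - 7\right) \left(-144 - \frac{73}{-90}\right) = \left(2 - 7\right) \left(-144 - - \frac{73}{90}\right) = - 5 \left(-144 + \frac{73}{90}\right) = \left(-5\right) \left(- \frac{12887}{90}\right) = \frac{12887}{18}$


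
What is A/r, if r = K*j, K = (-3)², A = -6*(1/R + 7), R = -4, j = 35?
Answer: -9/70 ≈ -0.12857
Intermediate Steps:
A = -81/2 (A = -6*(1/(-4) + 7) = -6*(-¼ + 7) = -6*27/4 = -81/2 ≈ -40.500)
K = 9
r = 315 (r = 9*35 = 315)
A/r = -81/2/315 = -81/2*1/315 = -9/70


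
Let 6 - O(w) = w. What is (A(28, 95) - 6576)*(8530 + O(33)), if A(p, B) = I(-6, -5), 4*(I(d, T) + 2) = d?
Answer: -111890977/2 ≈ -5.5945e+7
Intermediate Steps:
I(d, T) = -2 + d/4
O(w) = 6 - w
A(p, B) = -7/2 (A(p, B) = -2 + (¼)*(-6) = -2 - 3/2 = -7/2)
(A(28, 95) - 6576)*(8530 + O(33)) = (-7/2 - 6576)*(8530 + (6 - 1*33)) = -13159*(8530 + (6 - 33))/2 = -13159*(8530 - 27)/2 = -13159/2*8503 = -111890977/2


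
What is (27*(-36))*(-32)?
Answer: 31104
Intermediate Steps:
(27*(-36))*(-32) = -972*(-32) = 31104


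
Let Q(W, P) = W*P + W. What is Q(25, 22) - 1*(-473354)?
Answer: 473929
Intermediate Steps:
Q(W, P) = W + P*W (Q(W, P) = P*W + W = W + P*W)
Q(25, 22) - 1*(-473354) = 25*(1 + 22) - 1*(-473354) = 25*23 + 473354 = 575 + 473354 = 473929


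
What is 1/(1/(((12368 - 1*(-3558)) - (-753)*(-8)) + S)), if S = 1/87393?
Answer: 865365487/87393 ≈ 9902.0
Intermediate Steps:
S = 1/87393 ≈ 1.1443e-5
1/(1/(((12368 - 1*(-3558)) - (-753)*(-8)) + S)) = 1/(1/(((12368 - 1*(-3558)) - (-753)*(-8)) + 1/87393)) = 1/(1/(((12368 + 3558) - 1*6024) + 1/87393)) = 1/(1/((15926 - 6024) + 1/87393)) = 1/(1/(9902 + 1/87393)) = 1/(1/(865365487/87393)) = 1/(87393/865365487) = 865365487/87393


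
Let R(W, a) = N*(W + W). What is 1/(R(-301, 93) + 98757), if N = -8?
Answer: 1/103573 ≈ 9.6550e-6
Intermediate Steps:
R(W, a) = -16*W (R(W, a) = -8*(W + W) = -16*W)
1/(R(-301, 93) + 98757) = 1/(-16*(-301) + 98757) = 1/(4816 + 98757) = 1/103573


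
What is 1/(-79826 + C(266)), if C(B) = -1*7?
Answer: -1/79833 ≈ -1.2526e-5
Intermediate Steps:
C(B) = -7
1/(-79826 + C(266)) = 1/(-79826 - 7) = 1/(-79833) = -1/79833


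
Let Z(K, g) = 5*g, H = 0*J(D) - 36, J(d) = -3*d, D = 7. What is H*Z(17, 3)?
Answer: -540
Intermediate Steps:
H = -36 (H = 0*(-3*7) - 36 = 0*(-21) - 36 = 0 - 36 = -36)
H*Z(17, 3) = -180*3 = -36*15 = -540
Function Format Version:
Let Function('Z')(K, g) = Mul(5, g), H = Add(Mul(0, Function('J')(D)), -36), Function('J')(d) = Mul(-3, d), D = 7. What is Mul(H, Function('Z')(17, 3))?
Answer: -540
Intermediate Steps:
H = -36 (H = Add(Mul(0, Mul(-3, 7)), -36) = Add(Mul(0, -21), -36) = Add(0, -36) = -36)
Mul(H, Function('Z')(17, 3)) = Mul(-36, Mul(5, 3)) = Mul(-36, 15) = -540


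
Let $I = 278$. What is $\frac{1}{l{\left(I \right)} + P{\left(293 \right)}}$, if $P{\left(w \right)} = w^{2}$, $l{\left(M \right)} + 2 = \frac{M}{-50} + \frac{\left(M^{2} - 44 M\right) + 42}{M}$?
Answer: $\frac{3475}{299112679} \approx 1.1618 \cdot 10^{-5}$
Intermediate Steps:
$l{\left(M \right)} = -2 - \frac{M}{50} + \frac{42 + M^{2} - 44 M}{M}$ ($l{\left(M \right)} = -2 + \left(\frac{M}{-50} + \frac{\left(M^{2} - 44 M\right) + 42}{M}\right) = -2 + \left(M \left(- \frac{1}{50}\right) + \frac{42 + M^{2} - 44 M}{M}\right) = -2 - \left(\frac{M}{50} - \frac{42 + M^{2} - 44 M}{M}\right) = -2 - \frac{M}{50} + \frac{42 + M^{2} - 44 M}{M}$)
$\frac{1}{l{\left(I \right)} + P{\left(293 \right)}} = \frac{1}{\left(-46 + \frac{42}{278} + \frac{49}{50} \cdot 278\right) + 293^{2}} = \frac{1}{\left(-46 + 42 \cdot \frac{1}{278} + \frac{6811}{25}\right) + 85849} = \frac{1}{\left(-46 + \frac{21}{139} + \frac{6811}{25}\right) + 85849} = \frac{1}{\frac{787404}{3475} + 85849} = \frac{1}{\frac{299112679}{3475}} = \frac{3475}{299112679}$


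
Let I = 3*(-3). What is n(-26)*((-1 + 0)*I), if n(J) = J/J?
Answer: 9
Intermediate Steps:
I = -9
n(J) = 1
n(-26)*((-1 + 0)*I) = 1*((-1 + 0)*(-9)) = 1*(-1*(-9)) = 1*9 = 9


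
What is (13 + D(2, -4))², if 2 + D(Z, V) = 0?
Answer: 121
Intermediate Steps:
D(Z, V) = -2 (D(Z, V) = -2 + 0 = -2)
(13 + D(2, -4))² = (13 - 2)² = 11² = 121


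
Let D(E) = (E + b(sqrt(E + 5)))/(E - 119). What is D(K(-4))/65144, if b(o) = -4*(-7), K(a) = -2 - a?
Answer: -5/1270308 ≈ -3.9361e-6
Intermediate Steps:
b(o) = 28
D(E) = (28 + E)/(-119 + E) (D(E) = (E + 28)/(E - 119) = (28 + E)/(-119 + E))
D(K(-4))/65144 = ((28 + (-2 - 1*(-4)))/(-119 + (-2 - 1*(-4))))/65144 = ((28 + (-2 + 4))/(-119 + (-2 + 4)))*(1/65144) = ((28 + 2)/(-119 + 2))*(1/65144) = (30/(-117))*(1/65144) = -1/117*30*(1/65144) = -10/39*1/65144 = -5/1270308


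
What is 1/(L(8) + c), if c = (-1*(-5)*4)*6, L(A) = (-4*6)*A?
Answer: -1/72 ≈ -0.013889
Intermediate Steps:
L(A) = -24*A
c = 120 (c = (5*4)*6 = 20*6 = 120)
1/(L(8) + c) = 1/(-24*8 + 120) = 1/(-192 + 120) = 1/(-72) = -1/72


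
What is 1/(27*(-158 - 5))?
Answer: -1/4401 ≈ -0.00022722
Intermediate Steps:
1/(27*(-158 - 5)) = 1/(27*(-163)) = 1/(-4401) = -1/4401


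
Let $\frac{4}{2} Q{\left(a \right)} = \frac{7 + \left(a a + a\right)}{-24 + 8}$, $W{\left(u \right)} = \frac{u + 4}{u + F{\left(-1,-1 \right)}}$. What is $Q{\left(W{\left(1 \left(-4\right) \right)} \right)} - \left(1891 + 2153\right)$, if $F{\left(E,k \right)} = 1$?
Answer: $- \frac{129415}{32} \approx -4044.2$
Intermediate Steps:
$W{\left(u \right)} = \frac{4 + u}{1 + u}$ ($W{\left(u \right)} = \frac{u + 4}{u + 1} = \frac{4 + u}{1 + u}$)
$Q{\left(a \right)} = - \frac{7}{32} - \frac{a}{32} - \frac{a^{2}}{32}$ ($Q{\left(a \right)} = \frac{\left(7 + \left(a a + a\right)\right) \frac{1}{-24 + 8}}{2} = \frac{\left(7 + \left(a^{2} + a\right)\right) \frac{1}{-16}}{2} = \frac{\left(7 + \left(a + a^{2}\right)\right) \left(- \frac{1}{16}\right)}{2} = \frac{\left(7 + a + a^{2}\right) \left(- \frac{1}{16}\right)}{2} = \frac{- \frac{7}{16} - \frac{a}{16} - \frac{a^{2}}{16}}{2} = - \frac{7}{32} - \frac{a}{32} - \frac{a^{2}}{32}$)
$Q{\left(W{\left(1 \left(-4\right) \right)} \right)} - \left(1891 + 2153\right) = \left(- \frac{7}{32} - \frac{\frac{1}{1 + 1 \left(-4\right)} \left(4 + 1 \left(-4\right)\right)}{32} - \frac{\left(\frac{4 + 1 \left(-4\right)}{1 + 1 \left(-4\right)}\right)^{2}}{32}\right) - \left(1891 + 2153\right) = \left(- \frac{7}{32} - \frac{\frac{1}{1 - 4} \left(4 - 4\right)}{32} - \frac{\left(\frac{4 - 4}{1 - 4}\right)^{2}}{32}\right) - 4044 = \left(- \frac{7}{32} - \frac{\frac{1}{-3} \cdot 0}{32} - \frac{\left(\frac{1}{-3} \cdot 0\right)^{2}}{32}\right) - 4044 = \left(- \frac{7}{32} - \frac{\left(- \frac{1}{3}\right) 0}{32} - \frac{\left(\left(- \frac{1}{3}\right) 0\right)^{2}}{32}\right) - 4044 = \left(- \frac{7}{32} - 0 - \frac{0^{2}}{32}\right) - 4044 = \left(- \frac{7}{32} + 0 - 0\right) - 4044 = \left(- \frac{7}{32} + 0 + 0\right) - 4044 = - \frac{7}{32} - 4044 = - \frac{129415}{32}$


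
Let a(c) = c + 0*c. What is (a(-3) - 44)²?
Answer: 2209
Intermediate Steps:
a(c) = c (a(c) = c + 0 = c)
(a(-3) - 44)² = (-3 - 44)² = (-47)² = 2209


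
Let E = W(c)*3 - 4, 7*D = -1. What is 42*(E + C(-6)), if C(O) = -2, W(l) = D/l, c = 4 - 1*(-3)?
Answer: -1782/7 ≈ -254.57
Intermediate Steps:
c = 7 (c = 4 + 3 = 7)
D = -⅐ (D = (⅐)*(-1) = -⅐ ≈ -0.14286)
W(l) = -1/(7*l)
E = -199/49 (E = -⅐/7*3 - 4 = -⅐*⅐*3 - 4 = -1/49*3 - 4 = -3/49 - 4 = -199/49 ≈ -4.0612)
42*(E + C(-6)) = 42*(-199/49 - 2) = 42*(-297/49) = -1782/7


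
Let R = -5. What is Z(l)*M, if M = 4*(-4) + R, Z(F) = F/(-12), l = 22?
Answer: 77/2 ≈ 38.500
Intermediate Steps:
Z(F) = -F/12 (Z(F) = F*(-1/12) = -F/12)
M = -21 (M = 4*(-4) - 5 = -16 - 5 = -21)
Z(l)*M = -1/12*22*(-21) = -11/6*(-21) = 77/2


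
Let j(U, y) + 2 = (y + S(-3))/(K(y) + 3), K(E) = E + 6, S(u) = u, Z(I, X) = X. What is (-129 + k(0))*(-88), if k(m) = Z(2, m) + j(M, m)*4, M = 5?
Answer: 36520/3 ≈ 12173.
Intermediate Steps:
K(E) = 6 + E
j(U, y) = -2 + (-3 + y)/(9 + y) (j(U, y) = -2 + (y - 3)/((6 + y) + 3) = -2 + (-3 + y)/(9 + y))
k(m) = m + 4*(-21 - m)/(9 + m) (k(m) = m + ((-21 - m)/(9 + m))*4 = m + 4*(-21 - m)/(9 + m))
(-129 + k(0))*(-88) = (-129 + (-84 + 0² + 5*0)/(9 + 0))*(-88) = (-129 + (-84 + 0 + 0)/9)*(-88) = (-129 + (⅑)*(-84))*(-88) = (-129 - 28/3)*(-88) = -415/3*(-88) = 36520/3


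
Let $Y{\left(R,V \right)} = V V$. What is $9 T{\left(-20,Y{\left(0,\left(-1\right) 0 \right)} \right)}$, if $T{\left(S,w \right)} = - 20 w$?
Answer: $0$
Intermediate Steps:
$Y{\left(R,V \right)} = V^{2}$
$9 T{\left(-20,Y{\left(0,\left(-1\right) 0 \right)} \right)} = 9 \left(- 20 \left(\left(-1\right) 0\right)^{2}\right) = 9 \left(- 20 \cdot 0^{2}\right) = 9 \left(\left(-20\right) 0\right) = 9 \cdot 0 = 0$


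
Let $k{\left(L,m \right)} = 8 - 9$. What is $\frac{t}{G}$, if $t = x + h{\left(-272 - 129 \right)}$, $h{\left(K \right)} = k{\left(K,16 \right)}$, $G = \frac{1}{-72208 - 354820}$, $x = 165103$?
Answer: $-70503176856$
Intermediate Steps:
$k{\left(L,m \right)} = -1$ ($k{\left(L,m \right)} = 8 - 9 = -1$)
$G = - \frac{1}{427028}$ ($G = \frac{1}{-427028} = - \frac{1}{427028} \approx -2.3418 \cdot 10^{-6}$)
$h{\left(K \right)} = -1$
$t = 165102$ ($t = 165103 - 1 = 165102$)
$\frac{t}{G} = \frac{165102}{- \frac{1}{427028}} = 165102 \left(-427028\right) = -70503176856$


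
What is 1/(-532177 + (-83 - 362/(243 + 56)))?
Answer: -299/159146102 ≈ -1.8788e-6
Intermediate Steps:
1/(-532177 + (-83 - 362/(243 + 56))) = 1/(-532177 + (-83 - 362/299)) = 1/(-532177 - 25179/299) = 1/(-159146102/299) = -299/159146102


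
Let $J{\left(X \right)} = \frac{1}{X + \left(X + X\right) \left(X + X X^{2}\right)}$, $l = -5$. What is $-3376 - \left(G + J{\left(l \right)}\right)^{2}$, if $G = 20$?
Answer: $- \frac{6332498201}{1677025} \approx -3776.0$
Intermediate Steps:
$J{\left(X \right)} = \frac{1}{X + 2 X \left(X + X^{3}\right)}$
$-3376 - \left(G + J{\left(l \right)}\right)^{2} = -3376 - \left(20 + \frac{1}{\left(-5\right) \left(1 + 2 \left(-5\right) + 2 \left(-5\right)^{3}\right)}\right)^{2} = -3376 - \left(20 - \frac{1}{5 \left(1 - 10 + 2 \left(-125\right)\right)}\right)^{2} = -3376 - \left(20 - \frac{1}{5 \left(1 - 10 - 250\right)}\right)^{2} = -3376 - \left(20 - \frac{1}{5 \left(-259\right)}\right)^{2} = -3376 - \left(20 - - \frac{1}{1295}\right)^{2} = -3376 - \left(20 + \frac{1}{1295}\right)^{2} = -3376 - \left(\frac{25901}{1295}\right)^{2} = -3376 - \frac{670861801}{1677025} = - \frac{6332498201}{1677025}$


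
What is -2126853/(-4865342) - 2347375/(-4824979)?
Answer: 21682803238337/23475172977818 ≈ 0.92365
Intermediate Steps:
-2126853/(-4865342) - 2347375/(-4824979) = -2126853*(-1/4865342) - 2347375*(-1/4824979) = 2126853/4865342 + 2347375/4824979 = 21682803238337/23475172977818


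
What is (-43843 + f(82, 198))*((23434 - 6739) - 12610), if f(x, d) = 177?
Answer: -178375610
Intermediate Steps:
(-43843 + f(82, 198))*((23434 - 6739) - 12610) = (-43843 + 177)*((23434 - 6739) - 12610) = -43666*(16695 - 12610) = -43666*4085 = -178375610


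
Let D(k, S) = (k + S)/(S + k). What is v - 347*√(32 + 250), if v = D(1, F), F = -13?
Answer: 1 - 347*√282 ≈ -5826.1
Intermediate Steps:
D(k, S) = 1 (D(k, S) = (S + k)/(S + k) = 1)
v = 1
v - 347*√(32 + 250) = 1 - 347*√(32 + 250) = 1 - 347*√282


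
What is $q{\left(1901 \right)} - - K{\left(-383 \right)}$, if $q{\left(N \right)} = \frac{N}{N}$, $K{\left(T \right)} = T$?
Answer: $-382$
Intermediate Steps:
$q{\left(N \right)} = 1$
$q{\left(1901 \right)} - - K{\left(-383 \right)} = 1 - \left(-1\right) \left(-383\right) = 1 - 383 = -382$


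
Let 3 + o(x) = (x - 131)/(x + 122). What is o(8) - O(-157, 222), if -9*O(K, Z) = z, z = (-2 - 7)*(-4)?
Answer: 7/130 ≈ 0.053846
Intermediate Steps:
z = 36 (z = -9*(-4) = 36)
O(K, Z) = -4 (O(K, Z) = -1/9*36 = -4)
o(x) = -3 + (-131 + x)/(122 + x) (o(x) = -3 + (x - 131)/(x + 122) = -3 + (-131 + x)/(122 + x))
o(8) - O(-157, 222) = (-497 - 2*8)/(122 + 8) - 1*(-4) = (-497 - 16)/130 + 4 = (1/130)*(-513) + 4 = -513/130 + 4 = 7/130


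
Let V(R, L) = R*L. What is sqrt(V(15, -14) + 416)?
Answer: sqrt(206) ≈ 14.353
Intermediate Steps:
V(R, L) = L*R
sqrt(V(15, -14) + 416) = sqrt(-14*15 + 416) = sqrt(-210 + 416) = sqrt(206)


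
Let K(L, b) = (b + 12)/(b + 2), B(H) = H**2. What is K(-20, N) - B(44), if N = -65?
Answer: -121915/63 ≈ -1935.2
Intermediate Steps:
K(L, b) = (12 + b)/(2 + b)
K(-20, N) - B(44) = (12 - 65)/(2 - 65) - 1*44**2 = -53/(-63) - 1*1936 = -1/63*(-53) - 1936 = 53/63 - 1936 = -121915/63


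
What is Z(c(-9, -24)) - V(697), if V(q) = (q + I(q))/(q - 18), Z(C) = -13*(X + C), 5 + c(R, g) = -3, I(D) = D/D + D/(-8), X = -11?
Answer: 1336817/5432 ≈ 246.10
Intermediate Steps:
I(D) = 1 - D/8 (I(D) = 1 + D*(-⅛) = 1 - D/8)
c(R, g) = -8 (c(R, g) = -5 - 3 = -8)
Z(C) = 143 - 13*C (Z(C) = -13*(-11 + C) = 143 - 13*C)
V(q) = (1 + 7*q/8)/(-18 + q) (V(q) = (q + (1 - q/8))/(q - 18) = (1 + 7*q/8)/(-18 + q))
Z(c(-9, -24)) - V(697) = (143 - 13*(-8)) - (8 + 7*697)/(8*(-18 + 697)) = (143 + 104) - (8 + 4879)/(8*679) = 247 - 4887/(8*679) = 247 - 1*4887/5432 = 247 - 4887/5432 = 1336817/5432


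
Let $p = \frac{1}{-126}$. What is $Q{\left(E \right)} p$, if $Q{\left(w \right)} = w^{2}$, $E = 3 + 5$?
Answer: $- \frac{32}{63} \approx -0.50794$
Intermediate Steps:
$E = 8$
$p = - \frac{1}{126} \approx -0.0079365$
$Q{\left(E \right)} p = 8^{2} \left(- \frac{1}{126}\right) = 64 \left(- \frac{1}{126}\right) = - \frac{32}{63}$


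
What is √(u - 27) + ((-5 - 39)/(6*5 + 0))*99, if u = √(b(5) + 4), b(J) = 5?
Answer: -726/5 + 2*I*√6 ≈ -145.2 + 4.899*I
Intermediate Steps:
u = 3 (u = √(5 + 4) = √9 = 3)
√(u - 27) + ((-5 - 39)/(6*5 + 0))*99 = √(3 - 27) + ((-5 - 39)/(6*5 + 0))*99 = √(-24) - 44/(30 + 0)*99 = 2*I*√6 - 44/30*99 = 2*I*√6 - 44*1/30*99 = 2*I*√6 - 22/15*99 = 2*I*√6 - 726/5 = -726/5 + 2*I*√6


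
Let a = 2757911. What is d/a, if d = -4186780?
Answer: -322060/212147 ≈ -1.5181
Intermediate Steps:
d/a = -4186780/2757911 = -4186780*1/2757911 = -322060/212147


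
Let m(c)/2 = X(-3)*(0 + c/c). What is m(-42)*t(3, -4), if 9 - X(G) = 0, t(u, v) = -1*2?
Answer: -36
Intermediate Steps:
t(u, v) = -2
X(G) = 9 (X(G) = 9 - 1*0 = 9 + 0 = 9)
m(c) = 18 (m(c) = 2*(9*(0 + c/c)) = 2*(9*(0 + 1)) = 2*(9*1) = 2*9 = 18)
m(-42)*t(3, -4) = 18*(-2) = -36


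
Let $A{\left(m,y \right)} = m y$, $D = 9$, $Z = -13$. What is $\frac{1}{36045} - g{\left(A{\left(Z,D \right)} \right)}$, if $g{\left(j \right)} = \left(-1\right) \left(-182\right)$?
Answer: $- \frac{6560189}{36045} \approx -182.0$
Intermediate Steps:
$g{\left(j \right)} = 182$
$\frac{1}{36045} - g{\left(A{\left(Z,D \right)} \right)} = \frac{1}{36045} - 182 = - \frac{6560189}{36045}$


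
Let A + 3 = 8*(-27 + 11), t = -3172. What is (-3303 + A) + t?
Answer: -6606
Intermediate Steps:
A = -131 (A = -3 + 8*(-27 + 11) = -3 + 8*(-16) = -3 - 128 = -131)
(-3303 + A) + t = (-3303 - 131) - 3172 = -3434 - 3172 = -6606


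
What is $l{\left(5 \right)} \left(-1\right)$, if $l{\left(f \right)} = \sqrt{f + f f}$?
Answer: $- \sqrt{30} \approx -5.4772$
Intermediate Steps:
$l{\left(f \right)} = \sqrt{f + f^{2}}$
$l{\left(5 \right)} \left(-1\right) = \sqrt{5 \left(1 + 5\right)} \left(-1\right) = \sqrt{5 \cdot 6} \left(-1\right) = \sqrt{30} \left(-1\right) = - \sqrt{30}$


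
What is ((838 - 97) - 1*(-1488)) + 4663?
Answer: 6892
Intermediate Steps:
((838 - 97) - 1*(-1488)) + 4663 = (741 + 1488) + 4663 = 2229 + 4663 = 6892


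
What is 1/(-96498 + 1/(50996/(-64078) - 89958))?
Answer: -2882189860/278125557142319 ≈ -1.0363e-5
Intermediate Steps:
1/(-96498 + 1/(50996/(-64078) - 89958)) = 1/(-96498 + 1/(50996*(-1/64078) - 89958)) = 1/(-96498 + 1/(-25498/32039 - 89958)) = 1/(-96498 + 1/(-2882189860/32039)) = 1/(-96498 - 32039/2882189860) = 1/(-278125557142319/2882189860) = -2882189860/278125557142319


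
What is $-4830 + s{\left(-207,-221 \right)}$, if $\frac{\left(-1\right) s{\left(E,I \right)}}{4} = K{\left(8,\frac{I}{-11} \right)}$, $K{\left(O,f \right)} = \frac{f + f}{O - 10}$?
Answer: $- \frac{52246}{11} \approx -4749.6$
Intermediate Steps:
$K{\left(O,f \right)} = \frac{2 f}{-10 + O}$
$s{\left(E,I \right)} = - \frac{4 I}{11}$ ($s{\left(E,I \right)} = - 4 \frac{2 \frac{I}{-11}}{-10 + 8} = - 4 \frac{2 I \left(- \frac{1}{11}\right)}{-2} = - 4 \cdot 2 \left(- \frac{I}{11}\right) \left(- \frac{1}{2}\right) = - 4 \frac{I}{11} = - \frac{4 I}{11}$)
$-4830 + s{\left(-207,-221 \right)} = -4830 - - \frac{884}{11} = -4830 + \frac{884}{11} = - \frac{52246}{11}$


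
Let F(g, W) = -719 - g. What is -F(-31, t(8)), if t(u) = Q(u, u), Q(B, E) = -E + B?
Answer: 688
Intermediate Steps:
Q(B, E) = B - E
t(u) = 0 (t(u) = u - u = 0)
-F(-31, t(8)) = -(-719 - 1*(-31)) = -(-719 + 31) = -1*(-688) = 688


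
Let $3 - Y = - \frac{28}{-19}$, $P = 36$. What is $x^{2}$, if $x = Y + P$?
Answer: $\frac{508369}{361} \approx 1408.2$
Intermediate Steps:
$Y = \frac{29}{19}$ ($Y = 3 - - \frac{28}{-19} = 3 - \left(-28\right) \left(- \frac{1}{19}\right) = 3 - \frac{28}{19} = \frac{29}{19} \approx 1.5263$)
$x = \frac{713}{19}$ ($x = \frac{29}{19} + 36 = \frac{713}{19} \approx 37.526$)
$x^{2} = \left(\frac{713}{19}\right)^{2} = \frac{508369}{361}$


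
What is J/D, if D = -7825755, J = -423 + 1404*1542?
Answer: -144303/521717 ≈ -0.27659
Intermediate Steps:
J = 2164545 (J = -423 + 2164968 = 2164545)
J/D = 2164545/(-7825755) = 2164545*(-1/7825755) = -144303/521717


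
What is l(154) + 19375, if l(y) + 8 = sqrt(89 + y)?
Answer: 19367 + 9*sqrt(3) ≈ 19383.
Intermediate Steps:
l(y) = -8 + sqrt(89 + y)
l(154) + 19375 = (-8 + sqrt(89 + 154)) + 19375 = (-8 + sqrt(243)) + 19375 = (-8 + 9*sqrt(3)) + 19375 = 19367 + 9*sqrt(3)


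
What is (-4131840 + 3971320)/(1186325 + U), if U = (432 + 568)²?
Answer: -32104/437265 ≈ -0.073420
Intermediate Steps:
U = 1000000 (U = 1000² = 1000000)
(-4131840 + 3971320)/(1186325 + U) = (-4131840 + 3971320)/(1186325 + 1000000) = -160520/2186325 = -160520*1/2186325 = -32104/437265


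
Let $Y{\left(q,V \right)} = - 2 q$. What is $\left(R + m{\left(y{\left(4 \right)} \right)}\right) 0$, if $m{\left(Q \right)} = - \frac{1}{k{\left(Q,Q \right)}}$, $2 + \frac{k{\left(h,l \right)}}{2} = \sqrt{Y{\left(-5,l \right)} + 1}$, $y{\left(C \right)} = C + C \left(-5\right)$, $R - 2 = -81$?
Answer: $0$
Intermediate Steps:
$R = -79$ ($R = 2 - 81 = -79$)
$y{\left(C \right)} = - 4 C$ ($y{\left(C \right)} = C - 5 C = - 4 C$)
$k{\left(h,l \right)} = -4 + 2 \sqrt{11}$ ($k{\left(h,l \right)} = -4 + 2 \sqrt{\left(-2\right) \left(-5\right) + 1} = -4 + 2 \sqrt{10 + 1} = -4 + 2 \sqrt{11}$)
$m{\left(Q \right)} = - \frac{1}{-4 + 2 \sqrt{11}}$
$\left(R + m{\left(y{\left(4 \right)} \right)}\right) 0 = \left(-79 - \left(\frac{1}{7} + \frac{\sqrt{11}}{14}\right)\right) 0 = \left(- \frac{554}{7} - \frac{\sqrt{11}}{14}\right) 0 = 0$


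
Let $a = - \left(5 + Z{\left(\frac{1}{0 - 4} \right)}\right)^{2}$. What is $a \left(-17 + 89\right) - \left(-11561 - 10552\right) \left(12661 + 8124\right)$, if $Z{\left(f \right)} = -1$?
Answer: $459617553$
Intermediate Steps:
$a = -16$ ($a = - \left(5 - 1\right)^{2} = - 4^{2} = \left(-1\right) 16 = -16$)
$a \left(-17 + 89\right) - \left(-11561 - 10552\right) \left(12661 + 8124\right) = - 16 \left(-17 + 89\right) - \left(-11561 - 10552\right) \left(12661 + 8124\right) = \left(-16\right) 72 - \left(-22113\right) 20785 = -1152 - -459618705 = -1152 + 459618705 = 459617553$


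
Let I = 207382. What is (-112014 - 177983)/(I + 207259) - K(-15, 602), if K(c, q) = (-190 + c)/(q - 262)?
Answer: -2719515/28195588 ≈ -0.096452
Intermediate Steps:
K(c, q) = (-190 + c)/(-262 + q)
(-112014 - 177983)/(I + 207259) - K(-15, 602) = (-112014 - 177983)/(207382 + 207259) - (-190 - 15)/(-262 + 602) = -289997/414641 - (-205)/340 = -289997*1/414641 - (-205)/340 = -289997/414641 - 1*(-41/68) = -289997/414641 + 41/68 = -2719515/28195588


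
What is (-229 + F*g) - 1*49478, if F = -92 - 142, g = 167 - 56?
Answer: -75681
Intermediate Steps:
g = 111
F = -234
(-229 + F*g) - 1*49478 = (-229 - 234*111) - 1*49478 = (-229 - 25974) - 49478 = -26203 - 49478 = -75681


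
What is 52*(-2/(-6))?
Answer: 52/3 ≈ 17.333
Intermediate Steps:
52*(-2/(-6)) = 52*(-2*(-⅙)) = 52*(⅓) = 52/3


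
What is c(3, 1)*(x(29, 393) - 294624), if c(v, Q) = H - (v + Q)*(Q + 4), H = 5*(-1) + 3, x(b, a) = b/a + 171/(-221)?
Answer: 562958859452/86853 ≈ 6.4817e+6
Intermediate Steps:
x(b, a) = -171/221 + b/a (x(b, a) = b/a + 171*(-1/221) = b/a - 171/221 = -171/221 + b/a)
H = -2 (H = -5 + 3 = -2)
c(v, Q) = -2 - (4 + Q)*(Q + v) (c(v, Q) = -2 - (v + Q)*(Q + 4) = -2 - (Q + v)*(4 + Q) = -2 - (4 + Q)*(Q + v))
c(3, 1)*(x(29, 393) - 294624) = (-2 - 1*1² - 4*1 - 4*3 - 1*1*3)*((-171/221 + 29/393) - 294624) = (-2 - 1*1 - 4 - 12 - 3)*((-171/221 + 29*(1/393)) - 294624) = (-2 - 1 - 4 - 12 - 3)*((-171/221 + 29/393) - 294624) = -22*(-60794/86853 - 294624) = -22*(-25589039066/86853) = 562958859452/86853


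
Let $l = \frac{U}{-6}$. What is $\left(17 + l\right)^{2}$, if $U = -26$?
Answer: $\frac{4096}{9} \approx 455.11$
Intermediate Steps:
$l = \frac{13}{3}$ ($l = - \frac{26}{-6} = \left(-26\right) \left(- \frac{1}{6}\right) = \frac{13}{3} \approx 4.3333$)
$\left(17 + l\right)^{2} = \left(17 + \frac{13}{3}\right)^{2} = \left(\frac{64}{3}\right)^{2} = \frac{4096}{9}$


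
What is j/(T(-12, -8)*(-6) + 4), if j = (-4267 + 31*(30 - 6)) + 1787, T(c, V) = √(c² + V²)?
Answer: 434/467 + 2604*√13/467 ≈ 21.034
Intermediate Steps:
T(c, V) = √(V² + c²)
j = -1736 (j = (-4267 + 31*24) + 1787 = (-4267 + 744) + 1787 = -3523 + 1787 = -1736)
j/(T(-12, -8)*(-6) + 4) = -1736/(√((-8)² + (-12)²)*(-6) + 4) = -1736/(√(64 + 144)*(-6) + 4) = -1736/(√208*(-6) + 4) = -1736/((4*√13)*(-6) + 4) = -1736/(-24*√13 + 4) = -1736/(4 - 24*√13)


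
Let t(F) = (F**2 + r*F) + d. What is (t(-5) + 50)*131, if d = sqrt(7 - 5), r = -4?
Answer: 12445 + 131*sqrt(2) ≈ 12630.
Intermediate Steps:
d = sqrt(2) ≈ 1.4142
t(F) = sqrt(2) + F**2 - 4*F (t(F) = (F**2 - 4*F) + sqrt(2) = sqrt(2) + F**2 - 4*F)
(t(-5) + 50)*131 = ((sqrt(2) + (-5)**2 - 4*(-5)) + 50)*131 = ((sqrt(2) + 25 + 20) + 50)*131 = ((45 + sqrt(2)) + 50)*131 = (95 + sqrt(2))*131 = 12445 + 131*sqrt(2)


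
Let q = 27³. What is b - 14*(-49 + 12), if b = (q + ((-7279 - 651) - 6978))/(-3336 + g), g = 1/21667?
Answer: 37338155573/72281111 ≈ 516.57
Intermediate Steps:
q = 19683
g = 1/21667 ≈ 4.6153e-5
b = -103459925/72281111 (b = (19683 + ((-7279 - 651) - 6978))/(-3336 + 1/21667) = (19683 + (-7930 - 6978))/(-72281111/21667) = (19683 - 14908)*(-21667/72281111) = 4775*(-21667/72281111) = -103459925/72281111 ≈ -1.4314)
b - 14*(-49 + 12) = -103459925/72281111 - 14*(-49 + 12) = -103459925/72281111 - 14*(-37) = -103459925/72281111 - 1*(-518) = -103459925/72281111 + 518 = 37338155573/72281111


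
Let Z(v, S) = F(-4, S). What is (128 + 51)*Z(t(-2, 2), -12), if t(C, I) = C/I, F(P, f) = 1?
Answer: 179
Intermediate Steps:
Z(v, S) = 1
(128 + 51)*Z(t(-2, 2), -12) = (128 + 51)*1 = 179*1 = 179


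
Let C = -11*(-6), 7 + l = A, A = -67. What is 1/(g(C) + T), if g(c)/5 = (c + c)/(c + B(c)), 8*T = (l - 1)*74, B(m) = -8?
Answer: -116/79155 ≈ -0.0014655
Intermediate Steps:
l = -74 (l = -7 - 67 = -74)
T = -2775/4 (T = ((-74 - 1)*74)/8 = (-75*74)/8 = (⅛)*(-5550) = -2775/4 ≈ -693.75)
C = 66
g(c) = 10*c/(-8 + c) (g(c) = 5*((c + c)/(c - 8)) = 5*((2*c)/(-8 + c)) = 5*(2*c/(-8 + c)) = 10*c/(-8 + c))
1/(g(C) + T) = 1/(10*66/(-8 + 66) - 2775/4) = 1/(10*66/58 - 2775/4) = 1/(10*66*(1/58) - 2775/4) = 1/(330/29 - 2775/4) = 1/(-79155/116) = -116/79155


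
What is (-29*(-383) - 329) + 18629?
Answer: 29407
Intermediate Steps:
(-29*(-383) - 329) + 18629 = (11107 - 329) + 18629 = 10778 + 18629 = 29407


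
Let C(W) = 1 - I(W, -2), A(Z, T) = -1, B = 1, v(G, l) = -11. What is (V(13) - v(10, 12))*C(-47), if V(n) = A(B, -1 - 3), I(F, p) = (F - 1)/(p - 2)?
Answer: -110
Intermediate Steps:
I(F, p) = (-1 + F)/(-2 + p)
V(n) = -1
C(W) = ¾ + W/4 (C(W) = 1 - (-1 + W)/(-2 - 2) = 1 - (-1 + W)/(-4) = 1 - (-1)*(-1 + W)/4 = 1 - (¼ - W/4) = 1 + (-¼ + W/4) = ¾ + W/4)
(V(13) - v(10, 12))*C(-47) = (-1 - 1*(-11))*(¾ + (¼)*(-47)) = (-1 + 11)*(¾ - 47/4) = 10*(-11) = -110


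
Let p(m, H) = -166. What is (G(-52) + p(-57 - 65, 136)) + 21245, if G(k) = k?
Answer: 21027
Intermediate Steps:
(G(-52) + p(-57 - 65, 136)) + 21245 = (-52 - 166) + 21245 = -218 + 21245 = 21027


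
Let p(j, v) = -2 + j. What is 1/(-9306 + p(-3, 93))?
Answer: -1/9311 ≈ -0.00010740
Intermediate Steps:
1/(-9306 + p(-3, 93)) = 1/(-9306 + (-2 - 3)) = 1/(-9306 - 5) = 1/(-9311) = -1/9311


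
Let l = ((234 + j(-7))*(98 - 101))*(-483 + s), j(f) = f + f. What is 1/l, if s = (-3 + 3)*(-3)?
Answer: 1/318780 ≈ 3.1370e-6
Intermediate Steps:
j(f) = 2*f
s = 0 (s = 0*(-3) = 0)
l = 318780 (l = ((234 + 2*(-7))*(98 - 101))*(-483 + 0) = ((234 - 14)*(-3))*(-483) = (220*(-3))*(-483) = -660*(-483) = 318780)
1/l = 1/318780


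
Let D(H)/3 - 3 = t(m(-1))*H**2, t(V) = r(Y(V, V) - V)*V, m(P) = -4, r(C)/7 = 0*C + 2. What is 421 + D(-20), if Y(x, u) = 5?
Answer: -66770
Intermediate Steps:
r(C) = 14 (r(C) = 7*(0*C + 2) = 7*(0 + 2) = 7*2 = 14)
t(V) = 14*V
D(H) = 9 - 168*H**2 (D(H) = 9 + 3*((14*(-4))*H**2) = 9 + 3*(-56*H**2) = 9 - 168*H**2)
421 + D(-20) = 421 + (9 - 168*(-20)**2) = 421 + (9 - 168*400) = 421 + (9 - 67200) = 421 - 67191 = -66770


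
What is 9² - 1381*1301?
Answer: -1796600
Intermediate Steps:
9² - 1381*1301 = 81 - 1796681 = -1796600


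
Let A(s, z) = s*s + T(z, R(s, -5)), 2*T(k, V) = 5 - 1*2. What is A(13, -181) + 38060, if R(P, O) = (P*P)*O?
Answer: 76461/2 ≈ 38231.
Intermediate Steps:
R(P, O) = O*P² (R(P, O) = P²*O = O*P²)
T(k, V) = 3/2 (T(k, V) = (5 - 1*2)/2 = (5 - 2)/2 = (½)*3 = 3/2)
A(s, z) = 3/2 + s² (A(s, z) = s*s + 3/2 = s² + 3/2 = 3/2 + s²)
A(13, -181) + 38060 = (3/2 + 13²) + 38060 = (3/2 + 169) + 38060 = 341/2 + 38060 = 76461/2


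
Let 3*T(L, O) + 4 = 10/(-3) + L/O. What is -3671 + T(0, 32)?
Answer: -33061/9 ≈ -3673.4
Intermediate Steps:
T(L, O) = -22/9 + L/(3*O) (T(L, O) = -4/3 + (10/(-3) + L/O)/3 = -4/3 + (10*(-1/3) + L/O)/3 = -4/3 + (-10/3 + L/O)/3 = -4/3 + (-10/9 + L/(3*O)) = -22/9 + L/(3*O))
-3671 + T(0, 32) = -3671 + (-22/9 + (1/3)*0/32) = -3671 + (-22/9 + (1/3)*0*(1/32)) = -3671 + (-22/9 + 0) = -3671 - 22/9 = -33061/9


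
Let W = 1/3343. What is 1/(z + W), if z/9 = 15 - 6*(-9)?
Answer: 3343/2076004 ≈ 0.0016103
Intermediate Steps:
z = 621 (z = 9*(15 - 6*(-9)) = 9*(15 + 54) = 9*69 = 621)
W = 1/3343 ≈ 0.00029913
1/(z + W) = 1/(621 + 1/3343) = 1/(2076004/3343) = 3343/2076004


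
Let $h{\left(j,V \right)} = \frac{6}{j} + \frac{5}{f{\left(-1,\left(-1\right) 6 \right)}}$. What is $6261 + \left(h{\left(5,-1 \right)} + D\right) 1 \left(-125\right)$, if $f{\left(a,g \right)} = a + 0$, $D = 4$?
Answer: $6236$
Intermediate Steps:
$f{\left(a,g \right)} = a$
$h{\left(j,V \right)} = -5 + \frac{6}{j}$ ($h{\left(j,V \right)} = \frac{6}{j} + \frac{5}{-1} = \frac{6}{j} + 5 \left(-1\right) = \frac{6}{j} - 5 = -5 + \frac{6}{j}$)
$6261 + \left(h{\left(5,-1 \right)} + D\right) 1 \left(-125\right) = 6261 + \left(\left(-5 + \frac{6}{5}\right) + 4\right) 1 \left(-125\right) = 6261 + \left(- \frac{19}{5} + 4\right) 1 \left(-125\right) = 6261 + \frac{1}{5} \cdot 1 \left(-125\right) = 6261 + \frac{1}{5} \left(-125\right) = 6261 - 25 = 6236$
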